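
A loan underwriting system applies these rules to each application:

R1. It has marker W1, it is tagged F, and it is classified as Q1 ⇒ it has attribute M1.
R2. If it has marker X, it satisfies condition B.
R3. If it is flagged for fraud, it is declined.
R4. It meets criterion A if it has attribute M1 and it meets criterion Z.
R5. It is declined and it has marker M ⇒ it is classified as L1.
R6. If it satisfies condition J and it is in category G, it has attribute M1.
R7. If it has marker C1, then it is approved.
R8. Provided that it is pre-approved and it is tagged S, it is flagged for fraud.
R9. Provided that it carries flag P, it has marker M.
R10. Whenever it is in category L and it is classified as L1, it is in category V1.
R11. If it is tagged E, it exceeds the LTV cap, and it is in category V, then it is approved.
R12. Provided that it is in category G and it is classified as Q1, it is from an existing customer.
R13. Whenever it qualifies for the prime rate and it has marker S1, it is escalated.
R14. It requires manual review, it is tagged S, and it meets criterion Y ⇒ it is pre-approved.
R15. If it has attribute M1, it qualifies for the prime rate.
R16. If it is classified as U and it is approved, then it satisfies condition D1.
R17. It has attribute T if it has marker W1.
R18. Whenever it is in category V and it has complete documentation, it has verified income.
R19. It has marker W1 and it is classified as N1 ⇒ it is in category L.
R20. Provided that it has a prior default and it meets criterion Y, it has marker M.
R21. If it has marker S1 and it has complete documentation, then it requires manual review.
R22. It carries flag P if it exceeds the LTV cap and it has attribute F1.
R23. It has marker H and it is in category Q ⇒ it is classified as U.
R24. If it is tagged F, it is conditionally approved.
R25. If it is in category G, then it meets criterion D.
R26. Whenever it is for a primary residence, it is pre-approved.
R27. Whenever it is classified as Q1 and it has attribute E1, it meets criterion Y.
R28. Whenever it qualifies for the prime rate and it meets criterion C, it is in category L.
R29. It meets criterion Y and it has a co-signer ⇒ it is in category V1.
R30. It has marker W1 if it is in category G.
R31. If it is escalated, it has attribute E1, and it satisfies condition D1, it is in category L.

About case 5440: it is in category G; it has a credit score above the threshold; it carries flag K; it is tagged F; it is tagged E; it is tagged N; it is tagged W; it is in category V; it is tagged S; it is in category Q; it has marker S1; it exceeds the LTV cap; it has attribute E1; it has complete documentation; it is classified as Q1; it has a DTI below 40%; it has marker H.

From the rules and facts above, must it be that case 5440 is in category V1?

Forward chaining from the given facts derives: is approved, is from an existing customer, has verified income, requires manual review, is classified as U, is conditionally approved, meets criterion D, meets criterion Y, has marker W1, has attribute M1, is pre-approved, qualifies for the prime rate, satisfies condition D1, has attribute T, is flagged for fraud, is escalated, is in category L, is declined.
Rules concluding "it is in category V1": R10 needs "it is classified as L1"; R29 needs "it has a co-signer" — none of these are established.

No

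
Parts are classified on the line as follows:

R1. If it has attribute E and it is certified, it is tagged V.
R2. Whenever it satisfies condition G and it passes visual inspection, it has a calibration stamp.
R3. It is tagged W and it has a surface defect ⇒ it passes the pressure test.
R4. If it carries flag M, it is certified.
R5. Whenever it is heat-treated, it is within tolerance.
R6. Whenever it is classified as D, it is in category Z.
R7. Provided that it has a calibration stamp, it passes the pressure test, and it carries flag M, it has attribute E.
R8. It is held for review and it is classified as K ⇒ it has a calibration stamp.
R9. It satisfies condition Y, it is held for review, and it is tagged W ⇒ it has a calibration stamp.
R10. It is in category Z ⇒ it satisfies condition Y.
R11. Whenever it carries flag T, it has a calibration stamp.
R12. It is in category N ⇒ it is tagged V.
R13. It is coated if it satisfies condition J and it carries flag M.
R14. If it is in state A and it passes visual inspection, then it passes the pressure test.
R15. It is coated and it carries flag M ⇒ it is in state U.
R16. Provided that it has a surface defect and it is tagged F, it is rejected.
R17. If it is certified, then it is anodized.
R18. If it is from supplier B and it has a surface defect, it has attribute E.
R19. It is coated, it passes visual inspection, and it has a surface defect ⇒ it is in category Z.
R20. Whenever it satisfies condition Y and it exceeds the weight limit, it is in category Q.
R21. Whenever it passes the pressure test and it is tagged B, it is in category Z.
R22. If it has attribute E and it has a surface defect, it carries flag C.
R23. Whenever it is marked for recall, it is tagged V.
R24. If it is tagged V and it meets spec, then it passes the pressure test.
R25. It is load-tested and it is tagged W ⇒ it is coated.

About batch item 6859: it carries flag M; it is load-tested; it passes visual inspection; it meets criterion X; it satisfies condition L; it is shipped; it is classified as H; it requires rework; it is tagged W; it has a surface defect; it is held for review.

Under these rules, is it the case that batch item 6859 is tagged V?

Yes

By R3 (it is tagged W, it has a surface defect): it passes the pressure test.
By R4 (it carries flag M): it is certified.
By R25 (it is load-tested, it is tagged W): it is coated.
By R19 (it is coated, it passes visual inspection, it has a surface defect): it is in category Z.
By R10 (it is in category Z): it satisfies condition Y.
By R9 (it satisfies condition Y, it is held for review, it is tagged W): it has a calibration stamp.
By R7 (it has a calibration stamp, it passes the pressure test, it carries flag M): it has attribute E.
By R1 (it has attribute E, it is certified): it is tagged V.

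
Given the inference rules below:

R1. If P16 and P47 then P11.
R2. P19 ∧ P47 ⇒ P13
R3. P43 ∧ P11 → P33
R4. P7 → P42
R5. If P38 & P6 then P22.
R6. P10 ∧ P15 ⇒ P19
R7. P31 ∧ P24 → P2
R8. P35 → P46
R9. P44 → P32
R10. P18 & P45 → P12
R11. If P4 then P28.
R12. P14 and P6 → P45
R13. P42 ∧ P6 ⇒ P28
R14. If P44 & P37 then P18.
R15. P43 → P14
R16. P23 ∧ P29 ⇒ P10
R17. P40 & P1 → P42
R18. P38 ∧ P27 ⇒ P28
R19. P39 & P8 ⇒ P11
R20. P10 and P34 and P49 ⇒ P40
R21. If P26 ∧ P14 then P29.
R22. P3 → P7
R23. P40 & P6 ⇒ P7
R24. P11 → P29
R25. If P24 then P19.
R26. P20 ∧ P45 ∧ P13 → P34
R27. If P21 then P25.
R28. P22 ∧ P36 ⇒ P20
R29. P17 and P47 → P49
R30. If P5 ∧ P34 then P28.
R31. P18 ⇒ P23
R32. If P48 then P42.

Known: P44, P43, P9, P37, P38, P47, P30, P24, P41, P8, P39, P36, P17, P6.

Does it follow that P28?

Yes

P22  (by R5: P38, P6)
P18  (by R14: P44, P37)
P14  (by R15: P43)
P11  (by R19: P39, P8)
P29  (by R24: P11)
P19  (by R25: P24)
P20  (by R28: P22, P36)
P49  (by R29: P17, P47)
P23  (by R31: P18)
P13  (by R2: P19, P47)
P45  (by R12: P14, P6)
P10  (by R16: P23, P29)
P34  (by R26: P20, P45, P13)
P40  (by R20: P10, P34, P49)
P7  (by R23: P40, P6)
P42  (by R4: P7)
P28  (by R13: P42, P6)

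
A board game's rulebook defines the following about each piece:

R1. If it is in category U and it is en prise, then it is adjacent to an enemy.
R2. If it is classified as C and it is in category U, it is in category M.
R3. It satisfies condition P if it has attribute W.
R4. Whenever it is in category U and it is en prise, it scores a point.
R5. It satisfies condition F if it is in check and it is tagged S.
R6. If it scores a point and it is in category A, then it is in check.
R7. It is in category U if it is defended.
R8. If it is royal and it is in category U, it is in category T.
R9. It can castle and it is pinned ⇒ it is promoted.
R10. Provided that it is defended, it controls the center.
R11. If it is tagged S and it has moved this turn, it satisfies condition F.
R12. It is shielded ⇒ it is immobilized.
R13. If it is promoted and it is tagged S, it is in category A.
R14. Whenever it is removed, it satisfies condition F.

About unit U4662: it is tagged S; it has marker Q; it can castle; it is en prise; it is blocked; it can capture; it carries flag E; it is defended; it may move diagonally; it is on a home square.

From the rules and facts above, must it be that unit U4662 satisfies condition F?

Forward chaining from the given facts derives: is in category U, controls the center, is adjacent to an enemy, scores a point.
Rules concluding "it satisfies condition F": R5 needs "it is in check"; R11 needs "it has moved this turn"; R14 needs "it is removed" — none of these are established.

No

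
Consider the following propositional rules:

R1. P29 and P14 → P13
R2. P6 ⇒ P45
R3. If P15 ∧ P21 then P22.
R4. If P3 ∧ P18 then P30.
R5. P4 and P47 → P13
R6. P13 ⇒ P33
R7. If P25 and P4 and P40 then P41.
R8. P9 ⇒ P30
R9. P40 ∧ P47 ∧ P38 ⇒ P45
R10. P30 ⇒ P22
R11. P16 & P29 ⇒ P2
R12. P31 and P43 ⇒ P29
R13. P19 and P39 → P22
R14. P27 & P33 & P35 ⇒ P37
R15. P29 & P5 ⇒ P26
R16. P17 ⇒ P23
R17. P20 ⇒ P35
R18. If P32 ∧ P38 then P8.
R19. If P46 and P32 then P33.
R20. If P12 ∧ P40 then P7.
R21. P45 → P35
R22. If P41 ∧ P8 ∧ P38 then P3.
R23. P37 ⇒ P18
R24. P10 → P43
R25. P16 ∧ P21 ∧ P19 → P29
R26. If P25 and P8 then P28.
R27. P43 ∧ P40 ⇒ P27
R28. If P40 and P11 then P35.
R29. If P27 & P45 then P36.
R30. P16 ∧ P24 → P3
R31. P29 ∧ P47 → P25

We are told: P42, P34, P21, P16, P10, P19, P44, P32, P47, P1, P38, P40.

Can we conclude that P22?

No

Forward chaining from the given facts derives: P45, P8, P35, P43, P29, P27, P36, P25, P2, P28.
Rules concluding P22: R3 needs P15; R10 needs P30; R13 needs P39 — none of these are established.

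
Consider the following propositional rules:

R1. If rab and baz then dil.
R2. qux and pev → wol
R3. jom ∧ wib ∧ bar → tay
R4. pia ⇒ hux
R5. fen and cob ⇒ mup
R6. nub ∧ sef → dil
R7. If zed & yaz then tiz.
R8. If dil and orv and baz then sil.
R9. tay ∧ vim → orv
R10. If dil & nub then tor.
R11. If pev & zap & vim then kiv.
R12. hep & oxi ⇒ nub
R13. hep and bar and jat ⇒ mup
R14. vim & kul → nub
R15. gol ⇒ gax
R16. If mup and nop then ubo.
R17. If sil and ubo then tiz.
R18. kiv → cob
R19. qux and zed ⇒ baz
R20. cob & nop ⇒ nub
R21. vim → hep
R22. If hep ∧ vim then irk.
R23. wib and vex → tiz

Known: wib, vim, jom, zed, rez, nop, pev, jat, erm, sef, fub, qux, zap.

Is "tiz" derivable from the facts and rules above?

No

Forward chaining from the given facts derives: wol, kiv, cob, baz, nub, hep, irk, dil, tor.
Rules concluding tiz: R7 needs yaz; R17 needs sil; R23 needs vex — none of these are established.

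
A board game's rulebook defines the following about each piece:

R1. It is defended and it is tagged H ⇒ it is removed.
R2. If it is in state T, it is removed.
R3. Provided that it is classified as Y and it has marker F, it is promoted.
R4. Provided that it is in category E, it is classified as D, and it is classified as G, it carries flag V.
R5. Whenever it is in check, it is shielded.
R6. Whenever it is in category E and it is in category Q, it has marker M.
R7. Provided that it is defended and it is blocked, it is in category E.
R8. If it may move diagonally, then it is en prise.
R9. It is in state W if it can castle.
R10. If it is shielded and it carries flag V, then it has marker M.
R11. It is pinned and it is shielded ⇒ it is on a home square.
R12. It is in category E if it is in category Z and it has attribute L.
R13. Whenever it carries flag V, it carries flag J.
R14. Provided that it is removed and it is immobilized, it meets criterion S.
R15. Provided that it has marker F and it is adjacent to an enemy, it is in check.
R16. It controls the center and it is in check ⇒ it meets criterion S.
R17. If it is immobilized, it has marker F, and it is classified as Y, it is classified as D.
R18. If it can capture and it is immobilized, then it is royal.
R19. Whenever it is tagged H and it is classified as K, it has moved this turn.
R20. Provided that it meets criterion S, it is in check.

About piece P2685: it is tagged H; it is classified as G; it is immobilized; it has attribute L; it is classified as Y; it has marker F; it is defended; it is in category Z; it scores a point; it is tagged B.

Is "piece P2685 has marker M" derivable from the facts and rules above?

By R1 (it is defended, it is tagged H): it is removed.
By R12 (it is in category Z, it has attribute L): it is in category E.
By R14 (it is removed, it is immobilized): it meets criterion S.
By R17 (it is immobilized, it has marker F, it is classified as Y): it is classified as D.
By R20 (it meets criterion S): it is in check.
By R4 (it is in category E, it is classified as D, it is classified as G): it carries flag V.
By R5 (it is in check): it is shielded.
By R10 (it is shielded, it carries flag V): it has marker M.

Yes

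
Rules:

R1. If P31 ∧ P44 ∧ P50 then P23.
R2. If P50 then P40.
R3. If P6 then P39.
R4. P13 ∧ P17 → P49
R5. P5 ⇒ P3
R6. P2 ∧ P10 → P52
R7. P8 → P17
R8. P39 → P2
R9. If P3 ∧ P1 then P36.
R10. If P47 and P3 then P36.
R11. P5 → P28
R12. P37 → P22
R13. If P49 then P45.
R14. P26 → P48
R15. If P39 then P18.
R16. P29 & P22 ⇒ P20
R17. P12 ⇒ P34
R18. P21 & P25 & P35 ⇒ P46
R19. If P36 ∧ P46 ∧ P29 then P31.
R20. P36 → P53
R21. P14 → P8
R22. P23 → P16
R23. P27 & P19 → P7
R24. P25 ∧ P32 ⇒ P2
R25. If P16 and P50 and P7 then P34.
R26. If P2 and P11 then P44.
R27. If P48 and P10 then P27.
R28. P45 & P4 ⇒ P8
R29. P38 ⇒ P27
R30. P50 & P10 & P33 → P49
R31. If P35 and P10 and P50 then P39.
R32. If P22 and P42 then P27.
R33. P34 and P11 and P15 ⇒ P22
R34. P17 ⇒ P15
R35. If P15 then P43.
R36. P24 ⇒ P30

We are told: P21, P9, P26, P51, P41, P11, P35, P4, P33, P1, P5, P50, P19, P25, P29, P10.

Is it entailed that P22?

Yes

P3  (by R5: P5)
P36  (by R9: P3, P1)
P48  (by R14: P26)
P46  (by R18: P21, P25, P35)
P31  (by R19: P36, P46, P29)
P27  (by R27: P48, P10)
P49  (by R30: P50, P10, P33)
P39  (by R31: P35, P10, P50)
P2  (by R8: P39)
P45  (by R13: P49)
P7  (by R23: P27, P19)
P44  (by R26: P2, P11)
P8  (by R28: P45, P4)
P23  (by R1: P31, P44, P50)
P17  (by R7: P8)
P16  (by R22: P23)
P34  (by R25: P16, P50, P7)
P15  (by R34: P17)
P22  (by R33: P34, P11, P15)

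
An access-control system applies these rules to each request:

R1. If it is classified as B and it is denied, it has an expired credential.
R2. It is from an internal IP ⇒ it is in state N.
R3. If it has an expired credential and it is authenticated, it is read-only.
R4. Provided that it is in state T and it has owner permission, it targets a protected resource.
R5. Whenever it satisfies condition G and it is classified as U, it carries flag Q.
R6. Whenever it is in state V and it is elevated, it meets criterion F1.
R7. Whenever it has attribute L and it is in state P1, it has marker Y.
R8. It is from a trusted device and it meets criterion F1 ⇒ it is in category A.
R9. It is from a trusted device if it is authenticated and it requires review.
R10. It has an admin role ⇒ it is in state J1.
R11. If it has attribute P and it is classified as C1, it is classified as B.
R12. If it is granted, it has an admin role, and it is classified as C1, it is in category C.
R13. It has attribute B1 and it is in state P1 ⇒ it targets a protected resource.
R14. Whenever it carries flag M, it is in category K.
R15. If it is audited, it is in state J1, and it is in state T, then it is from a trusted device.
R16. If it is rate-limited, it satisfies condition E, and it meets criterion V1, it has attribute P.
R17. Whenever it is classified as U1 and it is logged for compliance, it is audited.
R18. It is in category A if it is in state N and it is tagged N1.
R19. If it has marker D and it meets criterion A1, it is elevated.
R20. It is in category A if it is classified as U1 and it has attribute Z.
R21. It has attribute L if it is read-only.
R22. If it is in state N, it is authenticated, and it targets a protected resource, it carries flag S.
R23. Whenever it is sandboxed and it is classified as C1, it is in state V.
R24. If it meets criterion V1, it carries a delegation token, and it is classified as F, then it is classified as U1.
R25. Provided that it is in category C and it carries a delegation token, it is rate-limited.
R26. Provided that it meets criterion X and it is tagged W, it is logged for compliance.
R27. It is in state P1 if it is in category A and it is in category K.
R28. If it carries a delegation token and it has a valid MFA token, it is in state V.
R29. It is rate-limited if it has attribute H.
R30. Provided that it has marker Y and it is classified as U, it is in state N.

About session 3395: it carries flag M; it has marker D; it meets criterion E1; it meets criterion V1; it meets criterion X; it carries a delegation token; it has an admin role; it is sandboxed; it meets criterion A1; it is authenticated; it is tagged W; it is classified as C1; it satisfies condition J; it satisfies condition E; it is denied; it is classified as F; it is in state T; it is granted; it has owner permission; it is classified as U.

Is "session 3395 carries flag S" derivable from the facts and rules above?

By R4 (it is in state T, it has owner permission): it targets a protected resource.
By R10 (it has an admin role): it is in state J1.
By R12 (it is granted, it has an admin role, it is classified as C1): it is in category C.
By R14 (it carries flag M): it is in category K.
By R19 (it has marker D, it meets criterion A1): it is elevated.
By R23 (it is sandboxed, it is classified as C1): it is in state V.
By R24 (it meets criterion V1, it carries a delegation token, it is classified as F): it is classified as U1.
By R25 (it is in category C, it carries a delegation token): it is rate-limited.
By R26 (it meets criterion X, it is tagged W): it is logged for compliance.
By R6 (it is in state V, it is elevated): it meets criterion F1.
By R16 (it is rate-limited, it satisfies condition E, it meets criterion V1): it has attribute P.
By R17 (it is classified as U1, it is logged for compliance): it is audited.
By R11 (it has attribute P, it is classified as C1): it is classified as B.
By R15 (it is audited, it is in state J1, it is in state T): it is from a trusted device.
By R1 (it is classified as B, it is denied): it has an expired credential.
By R3 (it has an expired credential, it is authenticated): it is read-only.
By R8 (it is from a trusted device, it meets criterion F1): it is in category A.
By R21 (it is read-only): it has attribute L.
By R27 (it is in category A, it is in category K): it is in state P1.
By R7 (it has attribute L, it is in state P1): it has marker Y.
By R30 (it has marker Y, it is classified as U): it is in state N.
By R22 (it is in state N, it is authenticated, it targets a protected resource): it carries flag S.

Yes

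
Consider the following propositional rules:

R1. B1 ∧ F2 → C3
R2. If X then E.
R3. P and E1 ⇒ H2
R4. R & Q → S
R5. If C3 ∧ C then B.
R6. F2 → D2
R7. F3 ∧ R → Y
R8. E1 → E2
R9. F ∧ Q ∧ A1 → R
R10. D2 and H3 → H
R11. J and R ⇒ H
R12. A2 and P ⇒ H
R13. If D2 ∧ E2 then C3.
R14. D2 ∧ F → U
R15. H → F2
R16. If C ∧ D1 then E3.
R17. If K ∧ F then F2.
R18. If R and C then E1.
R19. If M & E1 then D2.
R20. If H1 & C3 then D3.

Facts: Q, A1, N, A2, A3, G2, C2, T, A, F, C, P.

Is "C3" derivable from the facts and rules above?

R  (by R9: F, Q, A1)
H  (by R12: A2, P)
F2  (by R15: H)
E1  (by R18: R, C)
D2  (by R6: F2)
E2  (by R8: E1)
C3  (by R13: D2, E2)

Yes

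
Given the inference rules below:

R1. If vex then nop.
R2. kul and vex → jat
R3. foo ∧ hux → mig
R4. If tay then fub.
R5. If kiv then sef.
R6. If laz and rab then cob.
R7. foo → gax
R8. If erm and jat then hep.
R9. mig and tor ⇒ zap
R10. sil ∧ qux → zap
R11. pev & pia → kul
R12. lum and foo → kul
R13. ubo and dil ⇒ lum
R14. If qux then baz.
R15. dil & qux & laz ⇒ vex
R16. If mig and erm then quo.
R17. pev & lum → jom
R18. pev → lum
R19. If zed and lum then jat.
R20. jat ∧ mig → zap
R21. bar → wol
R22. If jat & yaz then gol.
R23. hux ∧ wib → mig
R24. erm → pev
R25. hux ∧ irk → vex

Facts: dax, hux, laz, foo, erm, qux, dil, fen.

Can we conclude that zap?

Yes

mig  (by R3: foo, hux)
vex  (by R15: dil, qux, laz)
pev  (by R24: erm)
lum  (by R18: pev)
kul  (by R12: lum, foo)
jat  (by R2: kul, vex)
zap  (by R20: jat, mig)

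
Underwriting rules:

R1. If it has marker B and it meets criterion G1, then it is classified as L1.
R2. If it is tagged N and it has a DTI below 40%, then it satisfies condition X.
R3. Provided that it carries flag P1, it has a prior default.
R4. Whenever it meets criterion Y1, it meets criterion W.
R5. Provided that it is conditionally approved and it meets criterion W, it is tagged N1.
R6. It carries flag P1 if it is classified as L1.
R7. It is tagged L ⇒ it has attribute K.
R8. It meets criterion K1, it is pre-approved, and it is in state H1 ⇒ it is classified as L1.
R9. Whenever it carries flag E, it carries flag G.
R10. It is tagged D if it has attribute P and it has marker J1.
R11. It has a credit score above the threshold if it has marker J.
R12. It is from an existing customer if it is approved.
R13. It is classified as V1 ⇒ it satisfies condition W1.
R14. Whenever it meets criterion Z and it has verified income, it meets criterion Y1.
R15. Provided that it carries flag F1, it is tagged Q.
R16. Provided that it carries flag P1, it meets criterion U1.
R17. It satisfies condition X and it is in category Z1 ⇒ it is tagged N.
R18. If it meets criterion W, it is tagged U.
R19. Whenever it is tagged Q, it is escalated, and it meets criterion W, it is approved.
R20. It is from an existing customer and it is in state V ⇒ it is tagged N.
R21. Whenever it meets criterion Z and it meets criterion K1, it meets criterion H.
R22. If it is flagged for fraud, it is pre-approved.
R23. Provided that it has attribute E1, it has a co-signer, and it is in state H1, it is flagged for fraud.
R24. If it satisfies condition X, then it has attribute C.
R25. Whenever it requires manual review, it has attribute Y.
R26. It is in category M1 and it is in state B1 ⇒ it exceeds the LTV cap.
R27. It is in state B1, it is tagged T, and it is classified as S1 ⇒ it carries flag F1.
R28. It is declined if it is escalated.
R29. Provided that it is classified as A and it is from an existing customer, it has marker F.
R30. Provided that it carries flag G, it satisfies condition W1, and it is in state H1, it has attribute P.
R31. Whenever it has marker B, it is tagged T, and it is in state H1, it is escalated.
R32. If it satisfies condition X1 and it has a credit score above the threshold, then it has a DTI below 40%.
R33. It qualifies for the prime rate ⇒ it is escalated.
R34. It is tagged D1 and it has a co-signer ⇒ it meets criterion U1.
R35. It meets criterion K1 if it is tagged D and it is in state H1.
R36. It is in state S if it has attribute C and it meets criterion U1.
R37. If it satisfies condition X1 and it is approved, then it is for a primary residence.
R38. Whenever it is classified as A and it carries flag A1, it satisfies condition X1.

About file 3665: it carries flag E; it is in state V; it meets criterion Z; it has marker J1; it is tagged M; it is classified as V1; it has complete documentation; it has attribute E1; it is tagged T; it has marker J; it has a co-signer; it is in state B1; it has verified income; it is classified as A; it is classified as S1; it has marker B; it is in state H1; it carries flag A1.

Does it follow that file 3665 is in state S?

By R9 (it carries flag E): it carries flag G.
By R11 (it has marker J): it has a credit score above the threshold.
By R13 (it is classified as V1): it satisfies condition W1.
By R14 (it meets criterion Z, it has verified income): it meets criterion Y1.
By R23 (it has attribute E1, it has a co-signer, it is in state H1): it is flagged for fraud.
By R27 (it is in state B1, it is tagged T, it is classified as S1): it carries flag F1.
By R30 (it carries flag G, it satisfies condition W1, it is in state H1): it has attribute P.
By R31 (it has marker B, it is tagged T, it is in state H1): it is escalated.
By R38 (it is classified as A, it carries flag A1): it satisfies condition X1.
By R4 (it meets criterion Y1): it meets criterion W.
By R10 (it has attribute P, it has marker J1): it is tagged D.
By R15 (it carries flag F1): it is tagged Q.
By R19 (it is tagged Q, it is escalated, it meets criterion W): it is approved.
By R22 (it is flagged for fraud): it is pre-approved.
By R32 (it satisfies condition X1, it has a credit score above the threshold): it has a DTI below 40%.
By R35 (it is tagged D, it is in state H1): it meets criterion K1.
By R8 (it meets criterion K1, it is pre-approved, it is in state H1): it is classified as L1.
By R12 (it is approved): it is from an existing customer.
By R20 (it is from an existing customer, it is in state V): it is tagged N.
By R2 (it is tagged N, it has a DTI below 40%): it satisfies condition X.
By R6 (it is classified as L1): it carries flag P1.
By R16 (it carries flag P1): it meets criterion U1.
By R24 (it satisfies condition X): it has attribute C.
By R36 (it has attribute C, it meets criterion U1): it is in state S.

Yes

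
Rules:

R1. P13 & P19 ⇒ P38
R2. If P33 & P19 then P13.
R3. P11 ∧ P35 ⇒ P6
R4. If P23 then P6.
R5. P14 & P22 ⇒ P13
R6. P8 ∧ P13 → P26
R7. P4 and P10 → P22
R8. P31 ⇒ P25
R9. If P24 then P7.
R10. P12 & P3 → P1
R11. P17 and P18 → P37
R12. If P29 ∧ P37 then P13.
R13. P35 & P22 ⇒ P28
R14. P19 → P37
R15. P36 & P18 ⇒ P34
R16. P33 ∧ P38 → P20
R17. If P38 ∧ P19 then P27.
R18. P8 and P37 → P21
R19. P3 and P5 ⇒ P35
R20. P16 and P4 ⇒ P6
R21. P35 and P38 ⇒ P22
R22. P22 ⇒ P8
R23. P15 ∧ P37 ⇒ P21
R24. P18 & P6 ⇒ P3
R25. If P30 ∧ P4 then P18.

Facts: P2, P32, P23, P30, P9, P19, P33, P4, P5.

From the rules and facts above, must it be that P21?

P13  (by R2: P33, P19)
P6  (by R4: P23)
P37  (by R14: P19)
P18  (by R25: P30, P4)
P38  (by R1: P13, P19)
P3  (by R24: P18, P6)
P35  (by R19: P3, P5)
P22  (by R21: P35, P38)
P8  (by R22: P22)
P21  (by R18: P8, P37)

Yes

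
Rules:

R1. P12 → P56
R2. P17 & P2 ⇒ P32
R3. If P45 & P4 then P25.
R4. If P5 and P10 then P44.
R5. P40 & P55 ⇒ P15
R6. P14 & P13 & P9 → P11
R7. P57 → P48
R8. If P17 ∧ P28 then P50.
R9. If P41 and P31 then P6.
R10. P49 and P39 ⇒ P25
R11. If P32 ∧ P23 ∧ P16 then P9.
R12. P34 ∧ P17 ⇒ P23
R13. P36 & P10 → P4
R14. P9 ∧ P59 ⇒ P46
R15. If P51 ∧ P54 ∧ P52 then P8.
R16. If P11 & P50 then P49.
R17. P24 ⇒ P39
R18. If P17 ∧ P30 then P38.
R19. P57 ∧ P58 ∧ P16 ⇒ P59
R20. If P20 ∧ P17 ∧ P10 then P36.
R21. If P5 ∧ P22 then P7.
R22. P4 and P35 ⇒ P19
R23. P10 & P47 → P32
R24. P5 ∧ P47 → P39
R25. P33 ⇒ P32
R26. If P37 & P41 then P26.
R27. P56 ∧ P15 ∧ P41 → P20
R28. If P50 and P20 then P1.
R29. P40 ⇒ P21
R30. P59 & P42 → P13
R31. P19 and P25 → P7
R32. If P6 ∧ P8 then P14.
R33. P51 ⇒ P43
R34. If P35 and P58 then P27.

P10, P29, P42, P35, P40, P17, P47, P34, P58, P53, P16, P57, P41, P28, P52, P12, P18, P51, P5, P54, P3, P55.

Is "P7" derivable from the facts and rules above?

Forward chaining from the given facts derives: P56, P44, P15, P48, P50, P23, P8, P59, P32, P39, P20, P1, P21, P13, P43, P27, P9, P46, P36, P4, P19.
Rules concluding P7: R21 needs P22; R31 needs P25 — none of these are established.

No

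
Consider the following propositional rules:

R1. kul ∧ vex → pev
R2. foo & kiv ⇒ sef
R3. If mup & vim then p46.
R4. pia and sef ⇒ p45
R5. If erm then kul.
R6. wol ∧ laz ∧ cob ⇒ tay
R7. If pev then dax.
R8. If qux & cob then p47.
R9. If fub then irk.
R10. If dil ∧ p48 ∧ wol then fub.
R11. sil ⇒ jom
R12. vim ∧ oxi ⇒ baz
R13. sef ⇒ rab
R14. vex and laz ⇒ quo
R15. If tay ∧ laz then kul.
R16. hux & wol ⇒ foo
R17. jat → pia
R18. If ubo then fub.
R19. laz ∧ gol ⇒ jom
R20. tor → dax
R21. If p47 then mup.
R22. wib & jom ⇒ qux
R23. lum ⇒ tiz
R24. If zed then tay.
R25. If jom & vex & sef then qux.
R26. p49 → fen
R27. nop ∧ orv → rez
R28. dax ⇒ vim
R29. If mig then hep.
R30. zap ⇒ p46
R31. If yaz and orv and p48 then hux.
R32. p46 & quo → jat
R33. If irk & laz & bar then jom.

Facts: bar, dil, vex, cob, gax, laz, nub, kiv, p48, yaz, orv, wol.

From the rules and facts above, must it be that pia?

tay  (by R6: wol, laz, cob)
fub  (by R10: dil, p48, wol)
quo  (by R14: vex, laz)
kul  (by R15: tay, laz)
hux  (by R31: yaz, orv, p48)
pev  (by R1: kul, vex)
dax  (by R7: pev)
irk  (by R9: fub)
foo  (by R16: hux, wol)
vim  (by R28: dax)
jom  (by R33: irk, laz, bar)
sef  (by R2: foo, kiv)
qux  (by R25: jom, vex, sef)
p47  (by R8: qux, cob)
mup  (by R21: p47)
p46  (by R3: mup, vim)
jat  (by R32: p46, quo)
pia  (by R17: jat)

Yes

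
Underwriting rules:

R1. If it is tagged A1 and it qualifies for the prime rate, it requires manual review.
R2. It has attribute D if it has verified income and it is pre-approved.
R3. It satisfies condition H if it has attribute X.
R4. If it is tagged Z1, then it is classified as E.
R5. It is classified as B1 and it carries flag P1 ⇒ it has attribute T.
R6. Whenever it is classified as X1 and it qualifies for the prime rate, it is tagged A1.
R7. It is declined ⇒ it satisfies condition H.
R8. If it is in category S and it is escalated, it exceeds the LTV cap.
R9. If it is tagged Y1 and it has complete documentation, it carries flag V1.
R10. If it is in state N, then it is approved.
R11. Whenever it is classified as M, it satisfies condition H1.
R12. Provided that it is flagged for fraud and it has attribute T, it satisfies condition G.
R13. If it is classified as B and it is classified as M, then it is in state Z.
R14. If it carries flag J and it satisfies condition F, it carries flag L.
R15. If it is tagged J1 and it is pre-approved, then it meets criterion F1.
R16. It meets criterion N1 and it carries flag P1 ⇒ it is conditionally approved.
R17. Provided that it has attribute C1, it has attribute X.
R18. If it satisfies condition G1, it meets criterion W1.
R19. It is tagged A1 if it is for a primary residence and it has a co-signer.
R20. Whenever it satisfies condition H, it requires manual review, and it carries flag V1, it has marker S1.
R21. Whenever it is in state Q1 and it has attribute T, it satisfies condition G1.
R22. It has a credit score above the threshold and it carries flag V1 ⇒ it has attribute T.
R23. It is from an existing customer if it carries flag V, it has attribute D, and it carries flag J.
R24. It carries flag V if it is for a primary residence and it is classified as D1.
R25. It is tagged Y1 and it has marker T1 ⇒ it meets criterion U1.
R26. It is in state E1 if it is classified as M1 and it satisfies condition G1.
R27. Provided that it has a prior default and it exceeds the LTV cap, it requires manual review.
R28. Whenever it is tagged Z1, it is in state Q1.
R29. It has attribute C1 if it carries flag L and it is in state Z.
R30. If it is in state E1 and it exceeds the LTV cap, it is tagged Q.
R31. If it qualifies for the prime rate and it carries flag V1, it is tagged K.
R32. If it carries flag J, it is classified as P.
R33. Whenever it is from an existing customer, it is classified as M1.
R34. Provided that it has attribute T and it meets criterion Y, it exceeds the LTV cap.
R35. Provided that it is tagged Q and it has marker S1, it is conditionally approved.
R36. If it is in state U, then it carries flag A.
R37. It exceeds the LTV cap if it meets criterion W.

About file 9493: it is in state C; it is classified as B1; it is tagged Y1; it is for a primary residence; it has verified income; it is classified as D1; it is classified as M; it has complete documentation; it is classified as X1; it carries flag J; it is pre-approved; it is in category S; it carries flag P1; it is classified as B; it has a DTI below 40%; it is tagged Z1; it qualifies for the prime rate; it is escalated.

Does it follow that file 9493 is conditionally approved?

Forward chaining from the given facts derives: has attribute D, is classified as E, has attribute T, is tagged A1, exceeds the LTV cap, carries flag V1, satisfies condition H1, is in state Z, carries flag V, is in state Q1, is tagged K, is classified as P, requires manual review, satisfies condition G1, is from an existing customer, is classified as M1, meets criterion W1, is in state E1, is tagged Q.
Rules concluding "it is conditionally approved": R16 needs "it meets criterion N1"; R35 needs "it has marker S1" — none of these are established.

No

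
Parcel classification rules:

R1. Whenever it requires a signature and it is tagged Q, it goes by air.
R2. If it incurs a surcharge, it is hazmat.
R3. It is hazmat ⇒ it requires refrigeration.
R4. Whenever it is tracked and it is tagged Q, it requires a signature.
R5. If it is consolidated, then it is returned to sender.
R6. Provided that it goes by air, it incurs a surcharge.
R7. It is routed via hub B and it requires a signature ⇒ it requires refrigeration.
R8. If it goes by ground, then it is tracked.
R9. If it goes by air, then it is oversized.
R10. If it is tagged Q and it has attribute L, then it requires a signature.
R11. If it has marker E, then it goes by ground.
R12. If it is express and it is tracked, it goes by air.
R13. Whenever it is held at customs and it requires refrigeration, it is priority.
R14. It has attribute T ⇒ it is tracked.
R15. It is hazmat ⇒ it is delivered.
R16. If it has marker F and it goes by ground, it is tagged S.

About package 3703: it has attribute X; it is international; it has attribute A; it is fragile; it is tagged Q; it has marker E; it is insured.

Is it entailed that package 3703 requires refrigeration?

Yes

By R11 (it has marker E): it goes by ground.
By R8 (it goes by ground): it is tracked.
By R4 (it is tracked, it is tagged Q): it requires a signature.
By R1 (it requires a signature, it is tagged Q): it goes by air.
By R6 (it goes by air): it incurs a surcharge.
By R2 (it incurs a surcharge): it is hazmat.
By R3 (it is hazmat): it requires refrigeration.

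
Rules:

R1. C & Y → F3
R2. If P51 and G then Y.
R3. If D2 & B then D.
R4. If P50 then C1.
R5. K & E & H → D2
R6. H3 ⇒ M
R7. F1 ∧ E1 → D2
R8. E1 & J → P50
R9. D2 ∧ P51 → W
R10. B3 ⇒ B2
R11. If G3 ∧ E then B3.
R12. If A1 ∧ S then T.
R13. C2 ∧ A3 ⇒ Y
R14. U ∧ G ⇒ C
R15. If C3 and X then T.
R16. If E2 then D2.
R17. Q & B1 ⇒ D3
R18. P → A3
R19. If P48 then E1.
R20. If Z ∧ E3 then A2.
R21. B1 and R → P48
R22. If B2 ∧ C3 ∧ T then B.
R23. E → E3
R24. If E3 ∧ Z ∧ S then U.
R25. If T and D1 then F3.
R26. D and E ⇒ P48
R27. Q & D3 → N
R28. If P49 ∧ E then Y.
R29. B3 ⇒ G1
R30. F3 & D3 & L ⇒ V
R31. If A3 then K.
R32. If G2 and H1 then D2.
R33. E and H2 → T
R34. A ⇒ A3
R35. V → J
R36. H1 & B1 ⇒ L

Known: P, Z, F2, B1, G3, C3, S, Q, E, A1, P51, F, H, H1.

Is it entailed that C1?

Forward chaining from the given facts derives: B3, T, D3, A3, E3, U, N, G1, K, L, D2, W, B2, A2, B, D, P48, E1.
The only rule concluding C1 is R4, which needs P50; that is never established.

No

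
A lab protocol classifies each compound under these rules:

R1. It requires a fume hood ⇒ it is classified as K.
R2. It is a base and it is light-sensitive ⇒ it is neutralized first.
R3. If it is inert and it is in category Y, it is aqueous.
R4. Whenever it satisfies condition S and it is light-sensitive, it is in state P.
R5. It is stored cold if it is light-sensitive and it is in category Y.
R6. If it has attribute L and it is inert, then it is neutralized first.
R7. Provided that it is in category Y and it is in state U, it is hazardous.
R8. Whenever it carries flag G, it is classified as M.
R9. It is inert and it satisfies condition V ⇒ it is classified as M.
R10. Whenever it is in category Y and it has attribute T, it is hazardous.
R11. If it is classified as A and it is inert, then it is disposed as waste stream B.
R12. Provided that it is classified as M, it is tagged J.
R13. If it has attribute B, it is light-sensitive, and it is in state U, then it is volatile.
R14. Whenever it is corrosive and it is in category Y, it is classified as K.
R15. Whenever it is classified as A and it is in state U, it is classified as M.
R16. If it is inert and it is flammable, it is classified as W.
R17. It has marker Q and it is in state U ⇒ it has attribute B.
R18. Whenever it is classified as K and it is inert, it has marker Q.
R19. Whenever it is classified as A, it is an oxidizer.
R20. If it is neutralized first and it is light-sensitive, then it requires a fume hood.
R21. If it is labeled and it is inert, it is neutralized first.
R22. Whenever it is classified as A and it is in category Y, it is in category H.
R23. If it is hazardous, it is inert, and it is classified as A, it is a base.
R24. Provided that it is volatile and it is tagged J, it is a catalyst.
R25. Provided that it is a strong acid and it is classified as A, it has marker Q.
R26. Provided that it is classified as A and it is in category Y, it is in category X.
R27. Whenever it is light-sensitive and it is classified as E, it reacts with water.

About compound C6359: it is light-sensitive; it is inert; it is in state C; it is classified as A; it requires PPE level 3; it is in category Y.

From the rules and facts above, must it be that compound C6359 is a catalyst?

No

Forward chaining from the given facts derives: is aqueous, is stored cold, is disposed as waste stream B, is an oxidizer, is in category H, is in category X.
The only rule concluding "it is a catalyst" is R24, which needs "it is volatile"; that is never established.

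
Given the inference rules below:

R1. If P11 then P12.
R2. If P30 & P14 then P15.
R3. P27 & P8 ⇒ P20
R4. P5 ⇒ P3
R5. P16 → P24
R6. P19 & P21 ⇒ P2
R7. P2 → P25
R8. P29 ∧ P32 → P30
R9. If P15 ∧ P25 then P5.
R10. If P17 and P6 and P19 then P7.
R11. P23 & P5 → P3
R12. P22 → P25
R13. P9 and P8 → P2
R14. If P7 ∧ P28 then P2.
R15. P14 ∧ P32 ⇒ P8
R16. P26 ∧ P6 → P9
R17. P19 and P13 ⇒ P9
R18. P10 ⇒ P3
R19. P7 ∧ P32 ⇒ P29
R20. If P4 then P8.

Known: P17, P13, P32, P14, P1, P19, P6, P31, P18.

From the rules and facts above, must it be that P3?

Yes

P7  (by R10: P17, P6, P19)
P8  (by R15: P14, P32)
P9  (by R17: P19, P13)
P29  (by R19: P7, P32)
P30  (by R8: P29, P32)
P2  (by R13: P9, P8)
P15  (by R2: P30, P14)
P25  (by R7: P2)
P5  (by R9: P15, P25)
P3  (by R4: P5)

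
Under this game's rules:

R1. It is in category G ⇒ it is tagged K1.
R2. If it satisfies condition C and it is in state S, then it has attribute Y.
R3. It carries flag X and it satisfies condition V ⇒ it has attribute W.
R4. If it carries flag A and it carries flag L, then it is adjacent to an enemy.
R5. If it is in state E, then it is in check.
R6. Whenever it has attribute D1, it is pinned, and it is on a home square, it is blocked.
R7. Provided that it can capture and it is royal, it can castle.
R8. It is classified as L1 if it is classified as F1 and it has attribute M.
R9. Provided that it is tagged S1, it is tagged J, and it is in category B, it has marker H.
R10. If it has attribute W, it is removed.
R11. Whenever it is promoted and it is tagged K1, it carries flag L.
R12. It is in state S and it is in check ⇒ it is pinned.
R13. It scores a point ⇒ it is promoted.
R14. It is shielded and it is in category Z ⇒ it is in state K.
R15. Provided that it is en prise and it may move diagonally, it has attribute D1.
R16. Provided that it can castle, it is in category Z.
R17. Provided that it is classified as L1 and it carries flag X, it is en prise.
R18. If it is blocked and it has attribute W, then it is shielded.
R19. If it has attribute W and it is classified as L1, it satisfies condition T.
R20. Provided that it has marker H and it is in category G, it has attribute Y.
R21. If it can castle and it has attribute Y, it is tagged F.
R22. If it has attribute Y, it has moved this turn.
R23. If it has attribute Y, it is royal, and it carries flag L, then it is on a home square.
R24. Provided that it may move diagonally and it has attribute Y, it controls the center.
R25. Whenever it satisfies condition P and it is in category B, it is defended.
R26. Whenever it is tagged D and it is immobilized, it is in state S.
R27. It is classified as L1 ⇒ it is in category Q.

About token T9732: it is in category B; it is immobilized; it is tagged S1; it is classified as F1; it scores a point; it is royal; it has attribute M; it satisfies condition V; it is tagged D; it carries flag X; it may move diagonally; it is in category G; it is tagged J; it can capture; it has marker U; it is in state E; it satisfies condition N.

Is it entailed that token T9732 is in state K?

Yes

By R1 (it is in category G): it is tagged K1.
By R3 (it carries flag X, it satisfies condition V): it has attribute W.
By R5 (it is in state E): it is in check.
By R7 (it can capture, it is royal): it can castle.
By R8 (it is classified as F1, it has attribute M): it is classified as L1.
By R9 (it is tagged S1, it is tagged J, it is in category B): it has marker H.
By R13 (it scores a point): it is promoted.
By R16 (it can castle): it is in category Z.
By R17 (it is classified as L1, it carries flag X): it is en prise.
By R20 (it has marker H, it is in category G): it has attribute Y.
By R26 (it is tagged D, it is immobilized): it is in state S.
By R11 (it is promoted, it is tagged K1): it carries flag L.
By R12 (it is in state S, it is in check): it is pinned.
By R15 (it is en prise, it may move diagonally): it has attribute D1.
By R23 (it has attribute Y, it is royal, it carries flag L): it is on a home square.
By R6 (it has attribute D1, it is pinned, it is on a home square): it is blocked.
By R18 (it is blocked, it has attribute W): it is shielded.
By R14 (it is shielded, it is in category Z): it is in state K.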